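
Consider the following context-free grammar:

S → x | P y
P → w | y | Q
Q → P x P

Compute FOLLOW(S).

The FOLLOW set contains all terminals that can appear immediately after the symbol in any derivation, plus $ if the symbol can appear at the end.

We compute FOLLOW(S) using the standard algorithm.
FOLLOW(S) starts with {$}.
FIRST(P) = {w, y}
FIRST(Q) = {w, y}
FIRST(S) = {w, x, y}
FOLLOW(P) = {x, y}
FOLLOW(Q) = {x, y}
FOLLOW(S) = {$}
Therefore, FOLLOW(S) = {$}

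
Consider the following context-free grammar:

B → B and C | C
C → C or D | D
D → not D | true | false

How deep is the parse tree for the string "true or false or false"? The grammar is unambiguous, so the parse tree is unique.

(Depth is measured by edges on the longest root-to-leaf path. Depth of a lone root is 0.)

5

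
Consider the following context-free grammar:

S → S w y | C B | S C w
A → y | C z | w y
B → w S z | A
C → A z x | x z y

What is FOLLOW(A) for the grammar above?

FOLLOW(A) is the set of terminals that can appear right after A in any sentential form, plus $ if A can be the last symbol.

We compute FOLLOW(A) using the standard algorithm.
FOLLOW(S) starts with {$}.
FIRST(A) = {w, x, y}
FIRST(B) = {w, x, y}
FIRST(C) = {w, x, y}
FIRST(S) = {w, x, y}
FOLLOW(A) = {$, w, x, y, z}
FOLLOW(B) = {$, w, x, y, z}
FOLLOW(C) = {w, x, y, z}
FOLLOW(S) = {$, w, x, y, z}
Therefore, FOLLOW(A) = {$, w, x, y, z}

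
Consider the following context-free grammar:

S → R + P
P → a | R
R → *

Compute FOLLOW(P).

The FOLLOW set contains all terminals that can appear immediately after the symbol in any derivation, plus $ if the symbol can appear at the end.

We compute FOLLOW(P) using the standard algorithm.
FOLLOW(S) starts with {$}.
FIRST(P) = {*, a}
FIRST(R) = {*}
FIRST(S) = {*}
FOLLOW(P) = {$}
FOLLOW(R) = {$, +}
FOLLOW(S) = {$}
Therefore, FOLLOW(P) = {$}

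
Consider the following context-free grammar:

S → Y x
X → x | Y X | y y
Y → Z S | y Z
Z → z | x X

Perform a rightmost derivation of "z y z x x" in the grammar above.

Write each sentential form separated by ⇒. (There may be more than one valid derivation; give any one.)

S ⇒ Y x ⇒ Z S x ⇒ Z Y x x ⇒ Z y Z x x ⇒ Z y z x x ⇒ z y z x x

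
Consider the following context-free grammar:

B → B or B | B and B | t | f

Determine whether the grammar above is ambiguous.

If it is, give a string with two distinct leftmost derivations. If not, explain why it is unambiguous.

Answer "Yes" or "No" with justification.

Yes - the string 't and f and f or f or f or t' has two distinct leftmost derivations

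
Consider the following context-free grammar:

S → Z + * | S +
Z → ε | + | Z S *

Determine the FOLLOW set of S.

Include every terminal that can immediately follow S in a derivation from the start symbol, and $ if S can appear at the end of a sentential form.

We compute FOLLOW(S) using the standard algorithm.
FOLLOW(S) starts with {$}.
FIRST(S) = {+}
FIRST(Z) = {+, ε}
FOLLOW(S) = {$, *, +}
FOLLOW(Z) = {+}
Therefore, FOLLOW(S) = {$, *, +}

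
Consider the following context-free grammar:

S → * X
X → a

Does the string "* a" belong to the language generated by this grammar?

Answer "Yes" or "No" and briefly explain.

Yes - a valid derivation exists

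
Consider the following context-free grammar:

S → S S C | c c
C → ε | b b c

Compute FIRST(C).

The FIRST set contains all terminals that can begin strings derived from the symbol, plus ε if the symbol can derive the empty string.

We compute FIRST(C) using the standard algorithm.
FIRST(C) = {b, ε}
FIRST(S) = {c}
Therefore, FIRST(C) = {b, ε}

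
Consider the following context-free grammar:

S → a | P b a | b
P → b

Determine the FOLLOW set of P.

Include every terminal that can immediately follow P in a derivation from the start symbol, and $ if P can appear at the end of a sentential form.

We compute FOLLOW(P) using the standard algorithm.
FOLLOW(S) starts with {$}.
FIRST(P) = {b}
FIRST(S) = {a, b}
FOLLOW(P) = {b}
FOLLOW(S) = {$}
Therefore, FOLLOW(P) = {b}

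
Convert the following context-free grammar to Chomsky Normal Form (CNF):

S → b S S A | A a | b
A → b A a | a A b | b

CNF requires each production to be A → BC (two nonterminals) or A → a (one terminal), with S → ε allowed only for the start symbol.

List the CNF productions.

TB → b; TA → a; S → b; A → b; S → TB X0; X0 → S X1; X1 → S A; S → A TA; A → TB X2; X2 → A TA; A → TA X3; X3 → A TB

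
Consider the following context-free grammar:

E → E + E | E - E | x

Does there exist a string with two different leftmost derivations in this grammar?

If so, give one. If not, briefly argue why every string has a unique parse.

Yes - the string 'x - x + x + x + x' has two distinct leftmost derivations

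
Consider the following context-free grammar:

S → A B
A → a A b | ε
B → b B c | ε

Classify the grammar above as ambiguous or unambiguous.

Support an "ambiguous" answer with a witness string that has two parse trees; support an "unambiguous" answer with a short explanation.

Unambiguous - every string in the language has a unique parse tree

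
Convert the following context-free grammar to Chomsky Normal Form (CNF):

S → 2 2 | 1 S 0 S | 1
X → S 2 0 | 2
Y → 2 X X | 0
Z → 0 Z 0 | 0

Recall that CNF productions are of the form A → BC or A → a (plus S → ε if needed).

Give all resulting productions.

T2 → 2; T1 → 1; T0 → 0; S → 1; X → 2; Y → 0; Z → 0; S → T2 T2; S → T1 X0; X0 → S X1; X1 → T0 S; X → S X2; X2 → T2 T0; Y → T2 X3; X3 → X X; Z → T0 X4; X4 → Z T0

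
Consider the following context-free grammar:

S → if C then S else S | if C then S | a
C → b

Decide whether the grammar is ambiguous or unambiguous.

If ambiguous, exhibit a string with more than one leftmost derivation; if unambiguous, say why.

Ambiguous - the string 'if b then if b then if b then a else a else a' has two distinct leftmost derivations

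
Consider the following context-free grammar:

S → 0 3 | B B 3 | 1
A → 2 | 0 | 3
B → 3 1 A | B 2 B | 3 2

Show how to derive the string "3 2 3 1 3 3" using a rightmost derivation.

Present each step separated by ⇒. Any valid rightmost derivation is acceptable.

S ⇒ B B 3 ⇒ B 3 1 A 3 ⇒ B 3 1 3 3 ⇒ 3 2 3 1 3 3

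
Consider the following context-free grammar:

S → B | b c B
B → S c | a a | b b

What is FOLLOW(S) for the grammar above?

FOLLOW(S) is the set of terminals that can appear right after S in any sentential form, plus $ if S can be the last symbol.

We compute FOLLOW(S) using the standard algorithm.
FOLLOW(S) starts with {$}.
FIRST(B) = {a, b}
FIRST(S) = {a, b}
FOLLOW(B) = {$, c}
FOLLOW(S) = {$, c}
Therefore, FOLLOW(S) = {$, c}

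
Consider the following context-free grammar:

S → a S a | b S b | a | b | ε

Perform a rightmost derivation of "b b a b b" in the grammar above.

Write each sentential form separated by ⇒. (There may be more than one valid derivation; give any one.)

S ⇒ b S b ⇒ b b S b b ⇒ b b a b b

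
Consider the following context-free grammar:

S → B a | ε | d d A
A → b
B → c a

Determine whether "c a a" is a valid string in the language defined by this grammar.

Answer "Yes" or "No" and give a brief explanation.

Yes - a valid derivation exists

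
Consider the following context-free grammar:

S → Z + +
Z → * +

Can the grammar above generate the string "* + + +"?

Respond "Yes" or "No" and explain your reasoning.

Yes - a valid derivation exists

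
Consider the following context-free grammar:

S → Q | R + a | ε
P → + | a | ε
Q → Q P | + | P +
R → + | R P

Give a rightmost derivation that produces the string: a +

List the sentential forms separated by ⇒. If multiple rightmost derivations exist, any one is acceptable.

S ⇒ Q ⇒ P + ⇒ a +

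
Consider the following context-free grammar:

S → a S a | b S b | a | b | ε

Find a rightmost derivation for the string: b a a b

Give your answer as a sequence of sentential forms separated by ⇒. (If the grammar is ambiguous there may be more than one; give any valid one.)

S ⇒ b S b ⇒ b a S a b ⇒ b a a b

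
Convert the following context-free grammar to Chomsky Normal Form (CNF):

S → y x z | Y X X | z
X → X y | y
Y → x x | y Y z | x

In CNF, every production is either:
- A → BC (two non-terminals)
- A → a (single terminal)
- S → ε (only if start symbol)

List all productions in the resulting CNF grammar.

TY → y; TX → x; TZ → z; S → z; X → y; Y → x; S → TY X0; X0 → TX TZ; S → Y X1; X1 → X X; X → X TY; Y → TX TX; Y → TY X2; X2 → Y TZ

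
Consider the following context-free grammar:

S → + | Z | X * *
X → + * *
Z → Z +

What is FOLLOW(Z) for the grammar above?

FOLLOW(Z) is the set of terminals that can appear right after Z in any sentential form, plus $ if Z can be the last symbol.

We compute FOLLOW(Z) using the standard algorithm.
FOLLOW(S) starts with {$}.
FIRST(S) = {+}
FIRST(X) = {+}
FIRST(Z) = {}
FOLLOW(S) = {$}
FOLLOW(X) = {*}
FOLLOW(Z) = {$, +}
Therefore, FOLLOW(Z) = {$, +}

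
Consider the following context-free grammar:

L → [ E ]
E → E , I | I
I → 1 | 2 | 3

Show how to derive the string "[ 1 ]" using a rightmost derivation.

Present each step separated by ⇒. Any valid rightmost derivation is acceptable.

L ⇒ [ E ] ⇒ [ I ] ⇒ [ 1 ]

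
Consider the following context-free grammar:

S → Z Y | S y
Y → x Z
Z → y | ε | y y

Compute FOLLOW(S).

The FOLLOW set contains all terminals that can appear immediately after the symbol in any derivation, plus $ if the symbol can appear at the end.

We compute FOLLOW(S) using the standard algorithm.
FOLLOW(S) starts with {$}.
FIRST(S) = {x, y}
FIRST(Y) = {x}
FIRST(Z) = {y, ε}
FOLLOW(S) = {$, y}
FOLLOW(Y) = {$, y}
FOLLOW(Z) = {$, x, y}
Therefore, FOLLOW(S) = {$, y}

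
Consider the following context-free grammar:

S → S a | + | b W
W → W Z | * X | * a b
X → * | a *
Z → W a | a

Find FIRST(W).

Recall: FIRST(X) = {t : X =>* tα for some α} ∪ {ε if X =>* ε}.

We compute FIRST(W) using the standard algorithm.
FIRST(S) = {+, b}
FIRST(W) = {*}
FIRST(X) = {*, a}
FIRST(Z) = {*, a}
Therefore, FIRST(W) = {*}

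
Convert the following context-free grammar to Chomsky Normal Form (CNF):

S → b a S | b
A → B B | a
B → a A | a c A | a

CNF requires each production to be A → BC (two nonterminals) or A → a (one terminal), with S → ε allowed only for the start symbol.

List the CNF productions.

TB → b; TA → a; S → b; A → a; TC → c; B → a; S → TB X0; X0 → TA S; A → B B; B → TA A; B → TA X1; X1 → TC A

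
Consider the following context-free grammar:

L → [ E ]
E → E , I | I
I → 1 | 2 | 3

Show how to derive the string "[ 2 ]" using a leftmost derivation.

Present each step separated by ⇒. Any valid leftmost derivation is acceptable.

L ⇒ [ E ] ⇒ [ I ] ⇒ [ 2 ]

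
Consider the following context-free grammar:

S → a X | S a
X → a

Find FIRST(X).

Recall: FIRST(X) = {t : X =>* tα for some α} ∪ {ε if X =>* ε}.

We compute FIRST(X) using the standard algorithm.
FIRST(S) = {a}
FIRST(X) = {a}
Therefore, FIRST(X) = {a}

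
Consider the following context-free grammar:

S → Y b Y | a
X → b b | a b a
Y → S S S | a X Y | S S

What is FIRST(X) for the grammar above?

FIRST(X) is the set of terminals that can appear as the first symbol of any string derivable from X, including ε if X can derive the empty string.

We compute FIRST(X) using the standard algorithm.
FIRST(S) = {a}
FIRST(X) = {a, b}
FIRST(Y) = {a}
Therefore, FIRST(X) = {a, b}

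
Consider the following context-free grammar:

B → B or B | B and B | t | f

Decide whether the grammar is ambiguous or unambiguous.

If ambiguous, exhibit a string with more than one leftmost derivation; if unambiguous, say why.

Ambiguous - the string 't and f or f or t and f' has two distinct leftmost derivations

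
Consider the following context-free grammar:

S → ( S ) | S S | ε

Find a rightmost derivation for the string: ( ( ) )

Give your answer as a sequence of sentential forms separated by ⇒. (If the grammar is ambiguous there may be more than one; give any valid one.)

S ⇒ ( S ) ⇒ ( ( S ) ) ⇒ ( ( ) )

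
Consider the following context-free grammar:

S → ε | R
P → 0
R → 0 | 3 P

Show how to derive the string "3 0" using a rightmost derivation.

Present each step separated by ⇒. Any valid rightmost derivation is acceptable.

S ⇒ R ⇒ 3 P ⇒ 3 0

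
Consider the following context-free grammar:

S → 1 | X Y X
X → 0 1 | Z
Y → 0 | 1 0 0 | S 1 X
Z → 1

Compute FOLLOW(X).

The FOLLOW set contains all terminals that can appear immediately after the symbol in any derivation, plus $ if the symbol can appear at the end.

We compute FOLLOW(X) using the standard algorithm.
FOLLOW(S) starts with {$}.
FIRST(S) = {0, 1}
FIRST(X) = {0, 1}
FIRST(Y) = {0, 1}
FIRST(Z) = {1}
FOLLOW(S) = {$, 1}
FOLLOW(X) = {$, 0, 1}
FOLLOW(Y) = {0, 1}
FOLLOW(Z) = {$, 0, 1}
Therefore, FOLLOW(X) = {$, 0, 1}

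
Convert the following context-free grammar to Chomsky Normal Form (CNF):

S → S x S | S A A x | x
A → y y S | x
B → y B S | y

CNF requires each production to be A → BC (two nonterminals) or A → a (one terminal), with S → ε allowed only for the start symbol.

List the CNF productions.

TX → x; S → x; TY → y; A → x; B → y; S → S X0; X0 → TX S; S → S X1; X1 → A X2; X2 → A TX; A → TY X3; X3 → TY S; B → TY X4; X4 → B S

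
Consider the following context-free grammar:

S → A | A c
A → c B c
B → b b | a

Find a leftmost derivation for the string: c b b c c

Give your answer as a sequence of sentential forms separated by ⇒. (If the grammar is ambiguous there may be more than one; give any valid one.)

S ⇒ A c ⇒ c B c c ⇒ c b b c c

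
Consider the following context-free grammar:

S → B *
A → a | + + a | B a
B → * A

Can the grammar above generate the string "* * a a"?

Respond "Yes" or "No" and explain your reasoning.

No - no valid derivation exists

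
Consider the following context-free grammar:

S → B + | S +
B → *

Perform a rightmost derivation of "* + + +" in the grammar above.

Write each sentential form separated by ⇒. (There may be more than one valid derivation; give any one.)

S ⇒ S + ⇒ S + + ⇒ B + + + ⇒ * + + +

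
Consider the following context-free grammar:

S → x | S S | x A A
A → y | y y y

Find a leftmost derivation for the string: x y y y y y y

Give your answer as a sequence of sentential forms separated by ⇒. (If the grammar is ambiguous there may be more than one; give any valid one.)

S ⇒ x A A ⇒ x y y y A ⇒ x y y y y y y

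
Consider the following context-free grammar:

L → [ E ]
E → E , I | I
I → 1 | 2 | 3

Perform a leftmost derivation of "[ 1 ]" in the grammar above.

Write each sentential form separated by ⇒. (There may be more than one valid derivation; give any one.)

L ⇒ [ E ] ⇒ [ I ] ⇒ [ 1 ]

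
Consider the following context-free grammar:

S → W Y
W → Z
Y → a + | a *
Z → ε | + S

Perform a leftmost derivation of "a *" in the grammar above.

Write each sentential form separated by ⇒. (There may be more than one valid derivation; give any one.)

S ⇒ W Y ⇒ Z Y ⇒ Y ⇒ a *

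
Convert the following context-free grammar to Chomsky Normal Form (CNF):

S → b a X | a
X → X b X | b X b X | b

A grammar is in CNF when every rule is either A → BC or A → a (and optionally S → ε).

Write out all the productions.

TB → b; TA → a; S → a; X → b; S → TB X0; X0 → TA X; X → X X1; X1 → TB X; X → TB X2; X2 → X X3; X3 → TB X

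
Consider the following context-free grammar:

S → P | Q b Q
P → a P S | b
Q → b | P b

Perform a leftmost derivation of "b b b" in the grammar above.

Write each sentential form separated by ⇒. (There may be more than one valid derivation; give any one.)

S ⇒ Q b Q ⇒ b b Q ⇒ b b b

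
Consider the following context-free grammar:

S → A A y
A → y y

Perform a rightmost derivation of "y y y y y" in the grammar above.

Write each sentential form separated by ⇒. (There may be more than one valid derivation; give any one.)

S ⇒ A A y ⇒ A y y y ⇒ y y y y y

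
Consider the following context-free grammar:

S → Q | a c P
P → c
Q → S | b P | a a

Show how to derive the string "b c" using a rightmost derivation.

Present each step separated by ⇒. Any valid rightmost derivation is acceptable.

S ⇒ Q ⇒ b P ⇒ b c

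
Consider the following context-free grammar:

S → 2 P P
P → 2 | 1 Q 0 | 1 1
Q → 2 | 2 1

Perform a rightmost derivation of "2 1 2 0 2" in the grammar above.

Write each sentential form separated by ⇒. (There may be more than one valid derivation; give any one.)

S ⇒ 2 P P ⇒ 2 P 2 ⇒ 2 1 Q 0 2 ⇒ 2 1 2 0 2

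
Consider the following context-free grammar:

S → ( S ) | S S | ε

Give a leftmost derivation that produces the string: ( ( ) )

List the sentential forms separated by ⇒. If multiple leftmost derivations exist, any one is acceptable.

S ⇒ ( S ) ⇒ ( ( S ) ) ⇒ ( ( ) )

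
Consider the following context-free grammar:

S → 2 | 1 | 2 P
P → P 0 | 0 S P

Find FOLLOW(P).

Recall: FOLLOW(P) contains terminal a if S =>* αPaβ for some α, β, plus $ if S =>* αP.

We compute FOLLOW(P) using the standard algorithm.
FOLLOW(S) starts with {$}.
FIRST(P) = {0}
FIRST(S) = {1, 2}
FOLLOW(P) = {$, 0}
FOLLOW(S) = {$, 0}
Therefore, FOLLOW(P) = {$, 0}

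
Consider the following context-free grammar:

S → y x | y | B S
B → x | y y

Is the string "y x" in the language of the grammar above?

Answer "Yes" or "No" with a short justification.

Yes - a valid derivation exists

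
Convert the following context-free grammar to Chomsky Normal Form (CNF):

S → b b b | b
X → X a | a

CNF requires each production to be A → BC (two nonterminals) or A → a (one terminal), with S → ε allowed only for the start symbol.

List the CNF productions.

TB → b; S → b; TA → a; X → a; S → TB X0; X0 → TB TB; X → X TA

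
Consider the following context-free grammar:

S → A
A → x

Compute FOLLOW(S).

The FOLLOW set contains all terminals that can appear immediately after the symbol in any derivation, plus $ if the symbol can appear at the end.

We compute FOLLOW(S) using the standard algorithm.
FOLLOW(S) starts with {$}.
FIRST(A) = {x}
FIRST(S) = {x}
FOLLOW(A) = {$}
FOLLOW(S) = {$}
Therefore, FOLLOW(S) = {$}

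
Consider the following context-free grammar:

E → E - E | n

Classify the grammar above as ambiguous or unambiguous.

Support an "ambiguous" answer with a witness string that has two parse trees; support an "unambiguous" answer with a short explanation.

Ambiguous - the string 'n - n - n - n - n' has two distinct parse trees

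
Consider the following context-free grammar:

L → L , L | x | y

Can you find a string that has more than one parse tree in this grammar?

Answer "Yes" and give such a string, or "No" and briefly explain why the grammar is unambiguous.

Yes - the string 'y , y , y , x , x' has two distinct parse trees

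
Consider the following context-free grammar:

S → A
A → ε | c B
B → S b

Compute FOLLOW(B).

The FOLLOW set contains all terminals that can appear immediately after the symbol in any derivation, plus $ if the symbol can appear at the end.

We compute FOLLOW(B) using the standard algorithm.
FOLLOW(S) starts with {$}.
FIRST(A) = {c, ε}
FIRST(B) = {b, c}
FIRST(S) = {c, ε}
FOLLOW(A) = {$, b}
FOLLOW(B) = {$, b}
FOLLOW(S) = {$, b}
Therefore, FOLLOW(B) = {$, b}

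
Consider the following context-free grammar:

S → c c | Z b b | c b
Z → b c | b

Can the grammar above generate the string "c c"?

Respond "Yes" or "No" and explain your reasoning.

Yes - a valid derivation exists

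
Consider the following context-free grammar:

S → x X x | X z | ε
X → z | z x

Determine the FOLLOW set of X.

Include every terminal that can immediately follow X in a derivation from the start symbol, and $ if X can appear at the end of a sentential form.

We compute FOLLOW(X) using the standard algorithm.
FOLLOW(S) starts with {$}.
FIRST(S) = {x, z, ε}
FIRST(X) = {z}
FOLLOW(S) = {$}
FOLLOW(X) = {x, z}
Therefore, FOLLOW(X) = {x, z}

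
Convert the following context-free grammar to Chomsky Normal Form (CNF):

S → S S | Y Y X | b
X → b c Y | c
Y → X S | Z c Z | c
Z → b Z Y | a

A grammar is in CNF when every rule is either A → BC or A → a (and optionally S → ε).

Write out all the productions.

S → b; TB → b; TC → c; X → c; Y → c; Z → a; S → S S; S → Y X0; X0 → Y X; X → TB X1; X1 → TC Y; Y → X S; Y → Z X2; X2 → TC Z; Z → TB X3; X3 → Z Y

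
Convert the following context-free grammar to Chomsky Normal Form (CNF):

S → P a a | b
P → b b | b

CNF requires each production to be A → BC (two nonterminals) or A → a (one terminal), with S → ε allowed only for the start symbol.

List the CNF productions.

TA → a; S → b; TB → b; P → b; S → P X0; X0 → TA TA; P → TB TB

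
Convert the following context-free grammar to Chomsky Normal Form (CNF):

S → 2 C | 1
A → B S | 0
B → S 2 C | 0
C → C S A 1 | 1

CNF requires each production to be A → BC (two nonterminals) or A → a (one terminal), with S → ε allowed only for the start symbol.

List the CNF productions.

T2 → 2; S → 1; A → 0; B → 0; T1 → 1; C → 1; S → T2 C; A → B S; B → S X0; X0 → T2 C; C → C X1; X1 → S X2; X2 → A T1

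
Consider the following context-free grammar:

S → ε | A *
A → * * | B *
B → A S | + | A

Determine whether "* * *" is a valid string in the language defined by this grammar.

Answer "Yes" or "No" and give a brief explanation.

Yes - a valid derivation exists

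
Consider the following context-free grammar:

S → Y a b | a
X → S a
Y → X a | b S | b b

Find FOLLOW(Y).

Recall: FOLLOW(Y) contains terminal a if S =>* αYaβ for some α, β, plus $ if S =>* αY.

We compute FOLLOW(Y) using the standard algorithm.
FOLLOW(S) starts with {$}.
FIRST(S) = {a, b}
FIRST(X) = {a, b}
FIRST(Y) = {a, b}
FOLLOW(S) = {$, a}
FOLLOW(X) = {a}
FOLLOW(Y) = {a}
Therefore, FOLLOW(Y) = {a}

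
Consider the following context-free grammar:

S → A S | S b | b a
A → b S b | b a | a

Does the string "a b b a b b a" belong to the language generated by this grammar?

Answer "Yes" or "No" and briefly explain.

Yes - a valid derivation exists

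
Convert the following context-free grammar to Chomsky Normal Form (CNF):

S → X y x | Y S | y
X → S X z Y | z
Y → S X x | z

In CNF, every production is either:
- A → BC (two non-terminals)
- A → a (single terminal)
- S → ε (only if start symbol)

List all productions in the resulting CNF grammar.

TY → y; TX → x; S → y; TZ → z; X → z; Y → z; S → X X0; X0 → TY TX; S → Y S; X → S X1; X1 → X X2; X2 → TZ Y; Y → S X3; X3 → X TX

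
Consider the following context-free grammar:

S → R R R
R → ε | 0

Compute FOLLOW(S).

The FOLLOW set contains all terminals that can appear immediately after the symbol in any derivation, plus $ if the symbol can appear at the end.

We compute FOLLOW(S) using the standard algorithm.
FOLLOW(S) starts with {$}.
FIRST(R) = {0, ε}
FIRST(S) = {0, ε}
FOLLOW(R) = {$, 0}
FOLLOW(S) = {$}
Therefore, FOLLOW(S) = {$}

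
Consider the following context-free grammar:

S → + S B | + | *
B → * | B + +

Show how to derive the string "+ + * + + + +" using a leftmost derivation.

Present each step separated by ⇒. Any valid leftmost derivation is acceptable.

S ⇒ + S B ⇒ + + B ⇒ + + B + + ⇒ + + B + + + + ⇒ + + * + + + +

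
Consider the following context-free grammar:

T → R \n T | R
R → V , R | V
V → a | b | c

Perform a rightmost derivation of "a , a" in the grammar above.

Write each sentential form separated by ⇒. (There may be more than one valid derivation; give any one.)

T ⇒ R ⇒ V , R ⇒ V , V ⇒ V , a ⇒ a , a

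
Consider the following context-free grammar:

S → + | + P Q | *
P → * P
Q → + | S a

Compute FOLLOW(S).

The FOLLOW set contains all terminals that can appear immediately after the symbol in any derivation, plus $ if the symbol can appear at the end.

We compute FOLLOW(S) using the standard algorithm.
FOLLOW(S) starts with {$}.
FIRST(P) = {*}
FIRST(Q) = {*, +}
FIRST(S) = {*, +}
FOLLOW(P) = {*, +}
FOLLOW(Q) = {$, a}
FOLLOW(S) = {$, a}
Therefore, FOLLOW(S) = {$, a}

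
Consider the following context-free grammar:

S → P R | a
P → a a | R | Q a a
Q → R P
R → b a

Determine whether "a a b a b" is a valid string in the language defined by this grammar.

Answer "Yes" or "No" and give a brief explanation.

No - no valid derivation exists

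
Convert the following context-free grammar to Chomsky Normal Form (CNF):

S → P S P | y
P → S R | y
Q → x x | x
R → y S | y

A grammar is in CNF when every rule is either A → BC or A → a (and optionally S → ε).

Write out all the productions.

S → y; P → y; TX → x; Q → x; TY → y; R → y; S → P X0; X0 → S P; P → S R; Q → TX TX; R → TY S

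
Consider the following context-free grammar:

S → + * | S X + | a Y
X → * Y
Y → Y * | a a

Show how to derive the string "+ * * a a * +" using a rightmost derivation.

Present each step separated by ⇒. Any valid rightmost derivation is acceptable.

S ⇒ S X + ⇒ S * Y + ⇒ S * Y * + ⇒ S * a a * + ⇒ + * * a a * +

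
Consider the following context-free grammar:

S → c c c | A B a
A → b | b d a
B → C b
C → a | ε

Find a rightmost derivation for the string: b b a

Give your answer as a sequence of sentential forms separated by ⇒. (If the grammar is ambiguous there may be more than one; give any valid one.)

S ⇒ A B a ⇒ A C b a ⇒ A b a ⇒ b b a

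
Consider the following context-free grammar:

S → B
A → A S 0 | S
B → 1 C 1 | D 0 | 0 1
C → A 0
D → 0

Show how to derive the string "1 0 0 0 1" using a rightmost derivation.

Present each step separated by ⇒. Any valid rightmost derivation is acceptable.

S ⇒ B ⇒ 1 C 1 ⇒ 1 A 0 1 ⇒ 1 S 0 1 ⇒ 1 B 0 1 ⇒ 1 D 0 0 1 ⇒ 1 0 0 0 1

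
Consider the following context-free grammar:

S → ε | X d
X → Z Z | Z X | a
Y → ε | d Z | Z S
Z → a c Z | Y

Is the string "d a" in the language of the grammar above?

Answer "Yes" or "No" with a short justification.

No - no valid derivation exists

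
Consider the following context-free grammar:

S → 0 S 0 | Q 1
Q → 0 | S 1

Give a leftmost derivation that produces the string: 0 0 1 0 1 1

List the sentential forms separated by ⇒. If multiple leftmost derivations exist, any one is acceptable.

S ⇒ Q 1 ⇒ S 1 1 ⇒ 0 S 0 1 1 ⇒ 0 Q 1 0 1 1 ⇒ 0 0 1 0 1 1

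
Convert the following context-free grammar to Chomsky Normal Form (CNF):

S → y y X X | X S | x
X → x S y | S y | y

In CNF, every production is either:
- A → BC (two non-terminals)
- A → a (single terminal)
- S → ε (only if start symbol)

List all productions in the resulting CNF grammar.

TY → y; S → x; TX → x; X → y; S → TY X0; X0 → TY X1; X1 → X X; S → X S; X → TX X2; X2 → S TY; X → S TY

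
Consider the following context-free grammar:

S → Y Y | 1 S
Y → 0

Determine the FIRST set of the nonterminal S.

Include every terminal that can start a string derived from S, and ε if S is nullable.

We compute FIRST(S) using the standard algorithm.
FIRST(S) = {0, 1}
FIRST(Y) = {0}
Therefore, FIRST(S) = {0, 1}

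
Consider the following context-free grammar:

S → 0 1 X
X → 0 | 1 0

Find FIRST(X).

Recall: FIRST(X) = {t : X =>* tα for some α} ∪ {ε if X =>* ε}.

We compute FIRST(X) using the standard algorithm.
FIRST(S) = {0}
FIRST(X) = {0, 1}
Therefore, FIRST(X) = {0, 1}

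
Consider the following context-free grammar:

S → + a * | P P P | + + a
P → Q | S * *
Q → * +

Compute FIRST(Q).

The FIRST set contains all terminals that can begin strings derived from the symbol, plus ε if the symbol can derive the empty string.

We compute FIRST(Q) using the standard algorithm.
FIRST(P) = {*, +}
FIRST(Q) = {*}
FIRST(S) = {*, +}
Therefore, FIRST(Q) = {*}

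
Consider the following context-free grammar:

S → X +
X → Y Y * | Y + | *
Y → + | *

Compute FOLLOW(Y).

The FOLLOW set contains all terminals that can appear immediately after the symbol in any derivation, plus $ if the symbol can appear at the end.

We compute FOLLOW(Y) using the standard algorithm.
FOLLOW(S) starts with {$}.
FIRST(S) = {*, +}
FIRST(X) = {*, +}
FIRST(Y) = {*, +}
FOLLOW(S) = {$}
FOLLOW(X) = {+}
FOLLOW(Y) = {*, +}
Therefore, FOLLOW(Y) = {*, +}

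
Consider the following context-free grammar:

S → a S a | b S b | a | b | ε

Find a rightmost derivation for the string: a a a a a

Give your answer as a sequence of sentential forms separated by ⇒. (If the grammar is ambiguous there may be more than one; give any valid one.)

S ⇒ a S a ⇒ a a S a a ⇒ a a a a a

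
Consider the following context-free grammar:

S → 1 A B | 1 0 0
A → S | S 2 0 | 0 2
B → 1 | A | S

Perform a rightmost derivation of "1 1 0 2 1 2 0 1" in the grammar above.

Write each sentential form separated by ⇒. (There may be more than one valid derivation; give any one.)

S ⇒ 1 A B ⇒ 1 A 1 ⇒ 1 S 2 0 1 ⇒ 1 1 A B 2 0 1 ⇒ 1 1 A 1 2 0 1 ⇒ 1 1 0 2 1 2 0 1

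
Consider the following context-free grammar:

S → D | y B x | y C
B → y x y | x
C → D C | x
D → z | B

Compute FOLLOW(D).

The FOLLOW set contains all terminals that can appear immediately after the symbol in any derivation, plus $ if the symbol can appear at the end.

We compute FOLLOW(D) using the standard algorithm.
FOLLOW(S) starts with {$}.
FIRST(B) = {x, y}
FIRST(C) = {x, y, z}
FIRST(D) = {x, y, z}
FIRST(S) = {x, y, z}
FOLLOW(B) = {$, x, y, z}
FOLLOW(C) = {$}
FOLLOW(D) = {$, x, y, z}
FOLLOW(S) = {$}
Therefore, FOLLOW(D) = {$, x, y, z}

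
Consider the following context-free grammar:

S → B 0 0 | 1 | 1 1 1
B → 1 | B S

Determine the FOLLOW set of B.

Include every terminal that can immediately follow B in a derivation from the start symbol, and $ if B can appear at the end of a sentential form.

We compute FOLLOW(B) using the standard algorithm.
FOLLOW(S) starts with {$}.
FIRST(B) = {1}
FIRST(S) = {1}
FOLLOW(B) = {0, 1}
FOLLOW(S) = {$, 0, 1}
Therefore, FOLLOW(B) = {0, 1}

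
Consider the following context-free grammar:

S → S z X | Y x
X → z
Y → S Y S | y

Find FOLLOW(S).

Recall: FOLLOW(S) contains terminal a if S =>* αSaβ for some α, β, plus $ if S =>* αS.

We compute FOLLOW(S) using the standard algorithm.
FOLLOW(S) starts with {$}.
FIRST(S) = {y}
FIRST(X) = {z}
FIRST(Y) = {y}
FOLLOW(S) = {$, x, y, z}
FOLLOW(X) = {$, x, y, z}
FOLLOW(Y) = {x, y}
Therefore, FOLLOW(S) = {$, x, y, z}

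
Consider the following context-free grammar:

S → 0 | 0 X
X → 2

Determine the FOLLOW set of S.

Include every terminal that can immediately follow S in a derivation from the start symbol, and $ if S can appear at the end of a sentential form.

We compute FOLLOW(S) using the standard algorithm.
FOLLOW(S) starts with {$}.
FIRST(S) = {0}
FIRST(X) = {2}
FOLLOW(S) = {$}
FOLLOW(X) = {$}
Therefore, FOLLOW(S) = {$}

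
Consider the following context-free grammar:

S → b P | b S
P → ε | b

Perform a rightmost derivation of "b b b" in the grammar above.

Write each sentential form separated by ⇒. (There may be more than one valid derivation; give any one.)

S ⇒ b S ⇒ b b P ⇒ b b b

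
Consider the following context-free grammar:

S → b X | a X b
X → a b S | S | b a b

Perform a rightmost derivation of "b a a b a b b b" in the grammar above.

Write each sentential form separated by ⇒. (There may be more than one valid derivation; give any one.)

S ⇒ b X ⇒ b S ⇒ b a X b ⇒ b a S b ⇒ b a a X b b ⇒ b a a b a b b b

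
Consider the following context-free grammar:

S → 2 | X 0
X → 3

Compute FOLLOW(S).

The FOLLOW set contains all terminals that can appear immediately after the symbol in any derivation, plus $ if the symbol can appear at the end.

We compute FOLLOW(S) using the standard algorithm.
FOLLOW(S) starts with {$}.
FIRST(S) = {2, 3}
FIRST(X) = {3}
FOLLOW(S) = {$}
FOLLOW(X) = {0}
Therefore, FOLLOW(S) = {$}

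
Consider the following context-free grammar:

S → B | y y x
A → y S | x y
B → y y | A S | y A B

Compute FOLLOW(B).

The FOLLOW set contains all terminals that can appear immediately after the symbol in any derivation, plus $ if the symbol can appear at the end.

We compute FOLLOW(B) using the standard algorithm.
FOLLOW(S) starts with {$}.
FIRST(A) = {x, y}
FIRST(B) = {x, y}
FIRST(S) = {x, y}
FOLLOW(A) = {x, y}
FOLLOW(B) = {$, x, y}
FOLLOW(S) = {$, x, y}
Therefore, FOLLOW(B) = {$, x, y}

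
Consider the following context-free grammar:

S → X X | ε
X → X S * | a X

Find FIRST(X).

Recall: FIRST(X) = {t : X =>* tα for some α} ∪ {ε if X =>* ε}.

We compute FIRST(X) using the standard algorithm.
FIRST(S) = {a, ε}
FIRST(X) = {a}
Therefore, FIRST(X) = {a}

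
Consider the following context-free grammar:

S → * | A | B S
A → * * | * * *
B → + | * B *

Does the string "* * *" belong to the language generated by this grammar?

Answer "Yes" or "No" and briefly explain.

Yes - a valid derivation exists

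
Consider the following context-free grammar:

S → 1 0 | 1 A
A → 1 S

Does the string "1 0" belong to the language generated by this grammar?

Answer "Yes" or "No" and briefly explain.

Yes - a valid derivation exists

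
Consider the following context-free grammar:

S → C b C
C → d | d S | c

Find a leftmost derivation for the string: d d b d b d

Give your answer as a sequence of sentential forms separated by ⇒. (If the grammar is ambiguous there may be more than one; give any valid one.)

S ⇒ C b C ⇒ d S b C ⇒ d C b C b C ⇒ d d b C b C ⇒ d d b d b C ⇒ d d b d b d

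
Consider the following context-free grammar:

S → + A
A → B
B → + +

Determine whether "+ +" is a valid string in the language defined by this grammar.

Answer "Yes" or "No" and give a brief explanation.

No - no valid derivation exists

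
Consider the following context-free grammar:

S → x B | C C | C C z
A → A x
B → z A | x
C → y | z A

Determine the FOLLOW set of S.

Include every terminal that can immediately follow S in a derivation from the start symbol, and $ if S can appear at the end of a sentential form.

We compute FOLLOW(S) using the standard algorithm.
FOLLOW(S) starts with {$}.
FIRST(A) = {}
FIRST(B) = {x, z}
FIRST(C) = {y, z}
FIRST(S) = {x, y, z}
FOLLOW(A) = {$, x, y, z}
FOLLOW(B) = {$}
FOLLOW(C) = {$, y, z}
FOLLOW(S) = {$}
Therefore, FOLLOW(S) = {$}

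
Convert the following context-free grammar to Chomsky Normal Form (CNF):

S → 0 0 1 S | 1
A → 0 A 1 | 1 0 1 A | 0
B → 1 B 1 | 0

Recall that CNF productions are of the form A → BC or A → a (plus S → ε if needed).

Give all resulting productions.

T0 → 0; T1 → 1; S → 1; A → 0; B → 0; S → T0 X0; X0 → T0 X1; X1 → T1 S; A → T0 X2; X2 → A T1; A → T1 X3; X3 → T0 X4; X4 → T1 A; B → T1 X5; X5 → B T1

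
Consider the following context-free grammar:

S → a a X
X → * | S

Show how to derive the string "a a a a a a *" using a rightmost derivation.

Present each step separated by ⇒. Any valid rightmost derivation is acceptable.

S ⇒ a a X ⇒ a a S ⇒ a a a a X ⇒ a a a a S ⇒ a a a a a a X ⇒ a a a a a a *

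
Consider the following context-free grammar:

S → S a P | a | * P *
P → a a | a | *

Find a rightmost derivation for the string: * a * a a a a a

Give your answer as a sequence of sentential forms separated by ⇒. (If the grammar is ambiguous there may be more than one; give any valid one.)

S ⇒ S a P ⇒ S a a a ⇒ S a P a a a ⇒ S a a a a a ⇒ * P * a a a a a ⇒ * a * a a a a a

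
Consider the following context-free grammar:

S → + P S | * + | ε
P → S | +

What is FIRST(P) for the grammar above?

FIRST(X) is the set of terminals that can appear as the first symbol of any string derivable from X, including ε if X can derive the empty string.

We compute FIRST(P) using the standard algorithm.
FIRST(P) = {*, +, ε}
FIRST(S) = {*, +, ε}
Therefore, FIRST(P) = {*, +, ε}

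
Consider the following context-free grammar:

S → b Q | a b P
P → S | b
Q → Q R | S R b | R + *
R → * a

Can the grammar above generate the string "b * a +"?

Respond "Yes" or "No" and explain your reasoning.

No - no valid derivation exists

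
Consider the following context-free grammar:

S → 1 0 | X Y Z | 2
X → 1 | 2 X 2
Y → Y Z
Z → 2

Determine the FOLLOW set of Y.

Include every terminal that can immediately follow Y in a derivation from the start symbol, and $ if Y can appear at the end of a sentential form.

We compute FOLLOW(Y) using the standard algorithm.
FOLLOW(S) starts with {$}.
FIRST(S) = {1, 2}
FIRST(X) = {1, 2}
FIRST(Y) = {}
FIRST(Z) = {2}
FOLLOW(S) = {$}
FOLLOW(X) = {2}
FOLLOW(Y) = {2}
FOLLOW(Z) = {$, 2}
Therefore, FOLLOW(Y) = {2}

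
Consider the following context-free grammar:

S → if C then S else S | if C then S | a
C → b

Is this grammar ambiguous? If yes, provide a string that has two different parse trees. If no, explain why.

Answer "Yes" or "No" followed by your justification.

Yes - the string 'if b then a else if b then if b then a else a' has two distinct leftmost derivations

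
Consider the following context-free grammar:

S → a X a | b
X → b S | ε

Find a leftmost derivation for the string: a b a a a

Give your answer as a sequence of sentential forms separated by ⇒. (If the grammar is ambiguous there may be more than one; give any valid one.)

S ⇒ a X a ⇒ a b S a ⇒ a b a X a a ⇒ a b a a a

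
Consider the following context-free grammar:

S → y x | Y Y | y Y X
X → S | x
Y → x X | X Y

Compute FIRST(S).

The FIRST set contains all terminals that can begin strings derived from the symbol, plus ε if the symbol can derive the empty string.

We compute FIRST(S) using the standard algorithm.
FIRST(S) = {x, y}
FIRST(X) = {x, y}
FIRST(Y) = {x, y}
Therefore, FIRST(S) = {x, y}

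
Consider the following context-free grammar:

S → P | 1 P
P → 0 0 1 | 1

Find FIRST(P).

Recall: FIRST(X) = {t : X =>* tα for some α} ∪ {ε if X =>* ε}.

We compute FIRST(P) using the standard algorithm.
FIRST(P) = {0, 1}
FIRST(S) = {0, 1}
Therefore, FIRST(P) = {0, 1}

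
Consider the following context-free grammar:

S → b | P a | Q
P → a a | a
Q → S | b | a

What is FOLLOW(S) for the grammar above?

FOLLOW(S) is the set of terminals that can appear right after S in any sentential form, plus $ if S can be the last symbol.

We compute FOLLOW(S) using the standard algorithm.
FOLLOW(S) starts with {$}.
FIRST(P) = {a}
FIRST(Q) = {a, b}
FIRST(S) = {a, b}
FOLLOW(P) = {a}
FOLLOW(Q) = {$}
FOLLOW(S) = {$}
Therefore, FOLLOW(S) = {$}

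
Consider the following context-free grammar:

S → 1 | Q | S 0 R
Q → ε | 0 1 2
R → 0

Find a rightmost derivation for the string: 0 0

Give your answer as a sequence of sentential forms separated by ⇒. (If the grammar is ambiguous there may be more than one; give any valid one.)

S ⇒ S 0 R ⇒ S 0 0 ⇒ Q 0 0 ⇒ 0 0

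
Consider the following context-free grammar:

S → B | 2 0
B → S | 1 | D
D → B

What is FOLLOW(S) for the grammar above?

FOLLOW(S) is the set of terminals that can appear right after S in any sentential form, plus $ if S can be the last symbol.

We compute FOLLOW(S) using the standard algorithm.
FOLLOW(S) starts with {$}.
FIRST(B) = {1, 2}
FIRST(D) = {1, 2}
FIRST(S) = {1, 2}
FOLLOW(B) = {$}
FOLLOW(D) = {$}
FOLLOW(S) = {$}
Therefore, FOLLOW(S) = {$}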